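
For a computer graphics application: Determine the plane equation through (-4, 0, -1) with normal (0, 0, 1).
d = n·P = (0)(-4) + (0)(0) + (1)(-1) = -1
Plane: z = -1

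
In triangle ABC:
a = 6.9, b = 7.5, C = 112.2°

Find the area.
Using A = ½ab·sin(C):
A = ½·6.9·7.5·sin(112.2°) = ½·51.75·0.925871 = 23.96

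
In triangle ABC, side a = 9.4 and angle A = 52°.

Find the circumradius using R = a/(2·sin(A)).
R = a/(2·sin(A)) = 9.4/(2·sin(52°))
R = 9.4/(2·0.788011) = 9.4/1.576022 = 5.964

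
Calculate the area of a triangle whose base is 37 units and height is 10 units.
Area = (1/2) * base * height
Area = (1/2) * 37 * 10
Area = 185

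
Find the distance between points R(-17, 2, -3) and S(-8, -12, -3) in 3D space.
d = √[(9)² + (-14)² + (0)²] = √277 = 16.64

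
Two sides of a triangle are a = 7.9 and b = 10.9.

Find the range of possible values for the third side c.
By the triangle inequality: |a - b| < c < a + b
|7.9 - 10.9| < c < 7.9 + 10.9
3 < c < 18.8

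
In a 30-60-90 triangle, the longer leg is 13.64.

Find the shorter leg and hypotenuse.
In a 30-60-90 triangle, sides are in ratio 1 : √3 : 2.
Long leg = short leg·√3  →  short leg = 13.64/√3 = 7.875
Hypotenuse = 2·(short leg) = 2·13.64/√3 = 15.75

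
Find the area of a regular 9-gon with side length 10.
For a regular 9-gon with side length s = 10:
Apothem a = s / (2*tan(pi/9)) = 10 / (2*tan(pi/9)) ≈ 13.7374
Perimeter P = 9 * 10 = 90
Area = (1/2) * P * a = (1/2) * 90 * 13.7374 = 618.18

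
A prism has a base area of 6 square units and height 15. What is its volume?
Volume = base area * height
Volume = 6 * 15
Volume = 90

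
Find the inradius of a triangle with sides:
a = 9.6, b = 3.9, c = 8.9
s = (a+b+c)/2 = (9.6+3.9+8.9)/2 = 11.2
Area = √(s(s-a)(s-b)(s-c)) = √(11.2·1.6·7.3·2.3) = 17.3458
r = Area/s = 17.3458/11.2 = 1.549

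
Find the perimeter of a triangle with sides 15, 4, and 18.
Perimeter = sum of all sides
Perimeter = 15 + 4 + 18
Perimeter = 37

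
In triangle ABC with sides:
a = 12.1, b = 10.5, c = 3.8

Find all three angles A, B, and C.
By the law of cosines:
cos(A) = (b² + c² - a²)/(2bc) = -0.272180  →  A = 105.8°
cos(B) = (a² + c² - b²)/(2ac) = 0.550239  →  B = 56.62°
cos(C) = (a² + b² - c²)/(2ab) = 0.953247  →  C = 17.59°
Check: A + B + C = 180.0° ✓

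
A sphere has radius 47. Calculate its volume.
Volume = (4/3) * pi * r³
Volume = (4/3) * pi * 47³
Volume = (4/3) * pi * 103823
Volume = 434892.77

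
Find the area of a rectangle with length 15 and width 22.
Area = length * width
Area = 15 * 22
Area = 330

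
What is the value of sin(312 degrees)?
sin(312 degrees) = -0.7431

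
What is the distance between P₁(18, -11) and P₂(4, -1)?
Using the distance formula: d = sqrt((x₂-x₁)² + (y₂-y₁)²)
dx = 4 - 18 = -14
dy = (-1) - (-11) = 10
d = sqrt((-14)² + 10²) = sqrt(196 + 100) = sqrt(296) = 17.20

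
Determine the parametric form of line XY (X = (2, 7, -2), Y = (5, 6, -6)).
Direction vector d = Y - X = (3, -1, -4)
x = 2 + 3t, y = 7 - t, z = -2 - 4t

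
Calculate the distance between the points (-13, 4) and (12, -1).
Using the distance formula: d = sqrt((x₂-x₁)² + (y₂-y₁)²)
dx = 12 - (-13) = 25
dy = (-1) - 4 = -5
d = sqrt(25² + (-5)²) = sqrt(625 + 25) = sqrt(650) = 25.50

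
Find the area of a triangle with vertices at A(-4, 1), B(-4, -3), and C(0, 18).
Using the coordinate formula: Area = (1/2)|x₁(y₂-y₃) + x₂(y₃-y₁) + x₃(y₁-y₂)|
Area = (1/2)|(-4)((-3)-18) + (-4)(18-1) + 0(1-(-3))|
Area = (1/2)|(-4)*(-21) + (-4)*17 + 0*4|
Area = (1/2)|84 + (-68) + 0|
Area = (1/2)*16 = 8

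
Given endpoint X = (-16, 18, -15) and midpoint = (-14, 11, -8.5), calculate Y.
Y = (2×(-14) - (-16), 2×11 - 18, 2×(-8.5) - (-15)) = (-12, 4, -2)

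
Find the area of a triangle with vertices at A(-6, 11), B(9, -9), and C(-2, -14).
Using the coordinate formula: Area = (1/2)|x₁(y₂-y₃) + x₂(y₃-y₁) + x₃(y₁-y₂)|
Area = (1/2)|(-6)((-9)-(-14)) + 9((-14)-11) + (-2)(11-(-9))|
Area = (1/2)|(-6)*5 + 9*(-25) + (-2)*20|
Area = (1/2)|(-30) + (-225) + (-40)|
Area = (1/2)*295 = 147.50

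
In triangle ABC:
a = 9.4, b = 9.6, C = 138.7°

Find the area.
Using A = ½ab·sin(C):
A = ½·9.4·9.6·sin(138.7°) = ½·90.24·0.660002 = 29.78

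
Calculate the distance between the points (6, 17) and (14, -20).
Using the distance formula: d = sqrt((x₂-x₁)² + (y₂-y₁)²)
dx = 14 - 6 = 8
dy = (-20) - 17 = -37
d = sqrt(8² + (-37)²) = sqrt(64 + 1369) = sqrt(1433) = 37.85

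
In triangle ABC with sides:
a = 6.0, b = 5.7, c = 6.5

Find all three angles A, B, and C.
By the law of cosines:
cos(A) = (b² + c² - a²)/(2bc) = 0.522807  →  A = 58.48°
cos(B) = (a² + c² - b²)/(2ac) = 0.586667  →  B = 54.08°
cos(C) = (a² + b² - c²)/(2ab) = 0.383626  →  C = 67.44°
Check: A + B + C = 180.0° ✓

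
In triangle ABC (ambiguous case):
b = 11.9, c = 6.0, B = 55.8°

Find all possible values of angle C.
sin(C)/c = sin(B)/b  →  sin(C) = c·sin(B)/b = 6.0·sin(55.8°)/11.9 = 0.417015
C₁ = arcsin(0.417015) = 24.65°,  C₂ = 180° - C₁ = 155.35°
Check C₂: A = 180° - 55.8° - 155.35° = -31.15° ≤ 0, rejected
C = 24.65° (one solution)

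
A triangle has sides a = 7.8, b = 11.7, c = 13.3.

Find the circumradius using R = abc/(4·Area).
s = (a+b+c)/2 = 16.4
Area = √(s(s-a)(s-b)(s-c)) = √(16.4·8.6·4.7·3.1) = 45.3316
R = abc/(4·Area) = (7.8·11.7·13.3)/(4·45.3316) = 1213.758/181.3264 = 6.694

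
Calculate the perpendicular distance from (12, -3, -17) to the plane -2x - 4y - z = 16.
d = |(-2)(12) + (-4)(-3) + (-1)(-17) - (16)| / √((-2)² + (-4)² + (-1)²) = 11/√21 = 2.4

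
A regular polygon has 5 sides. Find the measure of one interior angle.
Interior angle of a regular n-gon = (n-2)*180/n
Interior angle = (5-2)*180/5
Interior angle = 3*180/5
Interior angle = 540/5
Interior angle = 108 degrees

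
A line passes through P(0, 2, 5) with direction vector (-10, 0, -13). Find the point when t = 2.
P(2) = (0 + (-10)(2), 2 + 0(2), 5 + (-13)(2)) = (-20, 2, -21)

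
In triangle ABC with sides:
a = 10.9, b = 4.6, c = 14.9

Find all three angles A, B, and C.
By the law of cosines:
cos(A) = (b² + c² - a²)/(2bc) = 0.907207  →  A = 24.88°
cos(B) = (a² + c² - b²)/(2ac) = 0.984114  →  B = 10.23°
cos(C) = (a² + b² - c²)/(2ab) = -0.818109  →  C = 144.9°
Check: A + B + C = 180.0° ✓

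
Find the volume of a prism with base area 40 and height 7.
Volume = base area * height
Volume = 40 * 7
Volume = 280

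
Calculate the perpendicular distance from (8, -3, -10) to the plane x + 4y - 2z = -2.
d = |1(8) + 4(-3) + (-2)(-10) - (-2)| / √(1² + 4² + (-2)²) = 18/√21 = 3.928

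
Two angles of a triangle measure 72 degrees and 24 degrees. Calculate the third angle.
Sum of angles in a triangle = 180 degrees
Third angle = 180 - 72 - 24
Third angle = 84 degrees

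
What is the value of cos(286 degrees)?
cos(286 degrees) = 0.2756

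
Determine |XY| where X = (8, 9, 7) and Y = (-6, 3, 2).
d = √[(-14)² + (-6)² + (-5)²] = √257 = 16.03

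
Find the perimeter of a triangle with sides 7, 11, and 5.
Perimeter = sum of all sides
Perimeter = 7 + 11 + 5
Perimeter = 23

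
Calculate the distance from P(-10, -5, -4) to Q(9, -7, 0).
d = √[(19)² + (-2)² + (4)²] = √381 = 19.52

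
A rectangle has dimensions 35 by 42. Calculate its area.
Area = length * width
Area = 35 * 42
Area = 1470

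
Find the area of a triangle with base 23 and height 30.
Area = (1/2) * base * height
Area = (1/2) * 23 * 30
Area = 345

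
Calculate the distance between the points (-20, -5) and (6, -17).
Using the distance formula: d = sqrt((x₂-x₁)² + (y₂-y₁)²)
dx = 6 - (-20) = 26
dy = (-17) - (-5) = -12
d = sqrt(26² + (-12)²) = sqrt(676 + 144) = sqrt(820) = 28.64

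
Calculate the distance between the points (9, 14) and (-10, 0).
Using the distance formula: d = sqrt((x₂-x₁)² + (y₂-y₁)²)
dx = (-10) - 9 = -19
dy = 0 - 14 = -14
d = sqrt((-19)² + (-14)²) = sqrt(361 + 196) = sqrt(557) = 23.60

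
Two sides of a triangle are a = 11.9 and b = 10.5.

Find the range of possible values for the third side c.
By the triangle inequality: |a - b| < c < a + b
|11.9 - 10.5| < c < 11.9 + 10.5
1.4 < c < 22.4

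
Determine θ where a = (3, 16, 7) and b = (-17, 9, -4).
a·b = 65, |a|² = 314, |b|² = 386
cos θ = 65/√121204 ≈ 0.1867
θ ≈ 79.24°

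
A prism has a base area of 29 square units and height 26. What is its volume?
Volume = base area * height
Volume = 29 * 26
Volume = 754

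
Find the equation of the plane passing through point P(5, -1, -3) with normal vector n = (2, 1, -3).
d = n·P = (2)(5) + (1)(-1) + (-3)(-3) = 18
Plane: 2x + y - 3z = 18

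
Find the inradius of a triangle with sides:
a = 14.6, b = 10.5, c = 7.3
s = (a+b+c)/2 = (14.6+10.5+7.3)/2 = 16.2
Area = √(s(s-a)(s-b)(s-c)) = √(16.2·1.6·5.7·8.9) = 36.2618
r = Area/s = 36.2618/16.2 = 2.238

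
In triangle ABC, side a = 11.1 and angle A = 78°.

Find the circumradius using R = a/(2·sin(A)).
R = a/(2·sin(A)) = 11.1/(2·sin(78°))
R = 11.1/(2·0.978148) = 11.1/1.956295 = 5.674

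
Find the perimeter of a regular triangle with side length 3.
Perimeter = number of sides * side length
Perimeter = 3 * 3
Perimeter = 9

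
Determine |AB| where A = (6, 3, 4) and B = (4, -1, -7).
d = √[(-2)² + (-4)² + (-11)²] = √141 = 11.87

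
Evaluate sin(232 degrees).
sin(232 degrees) = -0.788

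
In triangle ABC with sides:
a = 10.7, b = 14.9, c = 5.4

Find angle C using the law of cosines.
cos(C) = (a² + b² - c²)/(2ab)
cos(C) = (10.7² + 14.9² - 5.4²)/(2·10.7·14.9) = 307.34/318.86 = 0.963871
C = arccos(0.963871) = 15.45°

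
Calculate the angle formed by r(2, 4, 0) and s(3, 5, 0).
r·s = 26, |r|² = 20, |s|² = 34
cos θ = 26/√680 ≈ 0.9971
θ ≈ 4.399°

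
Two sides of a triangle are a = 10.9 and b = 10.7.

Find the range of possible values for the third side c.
By the triangle inequality: |a - b| < c < a + b
|10.9 - 10.7| < c < 10.9 + 10.7
0.2 < c < 21.6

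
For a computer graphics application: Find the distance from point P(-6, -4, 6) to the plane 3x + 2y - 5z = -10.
d = |3(-6) + 2(-4) + (-5)(6) - (-10)| / √(3² + 2² + (-5)²) = 46/√38 = 7.462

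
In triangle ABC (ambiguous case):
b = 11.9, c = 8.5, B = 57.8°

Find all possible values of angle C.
sin(C)/c = sin(B)/b  →  sin(C) = c·sin(B)/b = 8.5·sin(57.8°)/11.9 = 0.604424
C₁ = arcsin(0.604424) = 37.19°,  C₂ = 180° - C₁ = 142.81°
Check C₂: A = 180° - 57.8° - 142.81° = -20.61° ≤ 0, rejected
C = 37.19° (one solution)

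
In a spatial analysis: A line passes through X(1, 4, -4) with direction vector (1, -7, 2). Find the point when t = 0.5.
P(0.5) = (1 + 1(0.5), 4 + (-7)(0.5), -4 + 2(0.5)) = (1.5, 0.5, -3)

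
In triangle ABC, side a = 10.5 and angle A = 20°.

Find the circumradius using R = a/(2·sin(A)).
R = a/(2·sin(A)) = 10.5/(2·sin(20°))
R = 10.5/(2·0.342020) = 10.5/0.684040 = 15.35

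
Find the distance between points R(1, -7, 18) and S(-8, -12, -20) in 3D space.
d = √[(-9)² + (-5)² + (-38)²] = √1550 = 39.37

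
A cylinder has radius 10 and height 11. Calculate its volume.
Volume = pi * r² * h
Volume = pi * 10² * 11
Volume = pi * 100 * 11
Volume = pi * 1100
Volume = 3455.75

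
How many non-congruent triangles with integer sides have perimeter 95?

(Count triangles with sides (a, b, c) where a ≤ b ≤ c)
With a ≤ b ≤ c and a + b + c = 95, the triangle inequality a + b > c gives c < 95/2, so c ≤ 47.
Iterate a from 1 to ⌊p/3⌋ = 31; for each a, b ranges from a to ⌊(p−a)/2⌋ with c = p − a − b, keeping only c ≥ b.
Triples: (1, 47, 47), (2, 46, 47), (3, 45, 47), …
Count = 200 triangles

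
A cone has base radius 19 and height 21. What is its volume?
Volume = (1/3) * pi * r² * h
Volume = (1/3) * pi * 19² * 21
Volume = (1/3) * pi * 361 * 21
Volume = (1/3) * pi * 7581
Volume = 7938.80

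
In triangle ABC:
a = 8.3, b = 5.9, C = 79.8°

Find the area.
Using A = ½ab·sin(C):
A = ½·8.3·5.9·sin(79.8°) = ½·48.97·0.984196 = 24.1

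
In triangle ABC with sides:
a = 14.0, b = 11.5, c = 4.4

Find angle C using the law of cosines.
cos(C) = (a² + b² - c²)/(2ab)
cos(C) = (14.0² + 11.5² - 4.4²)/(2·14.0·11.5) = 308.89/322 = 0.959286
C = arccos(0.959286) = 16.41°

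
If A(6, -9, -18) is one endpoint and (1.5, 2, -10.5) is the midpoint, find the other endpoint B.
B = (2×1.5 - 6, 2×2 - (-9), 2×(-10.5) - (-18)) = (-3, 13, -3)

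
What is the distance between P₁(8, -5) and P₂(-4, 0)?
Using the distance formula: d = sqrt((x₂-x₁)² + (y₂-y₁)²)
dx = (-4) - 8 = -12
dy = 0 - (-5) = 5
d = sqrt((-12)² + 5²) = sqrt(144 + 25) = sqrt(169) = 13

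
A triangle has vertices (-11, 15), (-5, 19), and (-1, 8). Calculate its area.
Using the coordinate formula: Area = (1/2)|x₁(y₂-y₃) + x₂(y₃-y₁) + x₃(y₁-y₂)|
Area = (1/2)|(-11)(19-8) + (-5)(8-15) + (-1)(15-19)|
Area = (1/2)|(-11)*11 + (-5)*(-7) + (-1)*(-4)|
Area = (1/2)|(-121) + 35 + 4|
Area = (1/2)*82 = 41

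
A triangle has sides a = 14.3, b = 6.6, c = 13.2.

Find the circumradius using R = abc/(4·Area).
s = (a+b+c)/2 = 17.05
Area = √(s(s-a)(s-b)(s-c)) = √(17.05·2.75·10.45·3.85) = 43.4327
R = abc/(4·Area) = (14.3·6.6·13.2)/(4·43.4327) = 1245.816/173.7308 = 7.171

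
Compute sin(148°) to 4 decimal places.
sin(148 degrees) = 0.5299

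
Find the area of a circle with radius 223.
Area = pi * r²
Area = pi * 223²
Area = pi * 49729
Area = 156228.26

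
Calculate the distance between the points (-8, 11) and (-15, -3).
Using the distance formula: d = sqrt((x₂-x₁)² + (y₂-y₁)²)
dx = (-15) - (-8) = -7
dy = (-3) - 11 = -14
d = sqrt((-7)² + (-14)²) = sqrt(49 + 196) = sqrt(245) = 15.65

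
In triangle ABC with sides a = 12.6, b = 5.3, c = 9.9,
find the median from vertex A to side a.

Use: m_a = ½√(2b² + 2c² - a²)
m_a = ½√(2·5.3² + 2·9.9² - 12.6²)
m_a = ½√(56.18 + 196.02 - 158.76) = ½√93.44 = 4.833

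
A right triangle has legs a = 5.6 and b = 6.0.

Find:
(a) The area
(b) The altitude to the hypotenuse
(a) Area = ½ab = ½·5.6·6.0 = 16.8
(b) Hypotenuse c = √(5.6² + 6.0²) = √67.36 = 8.20731
    Area = ½·c·h_c  →  h_c = 2·Area/c = 2·16.8/8.20731 = 4.094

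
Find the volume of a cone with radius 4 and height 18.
Volume = (1/3) * pi * r² * h
Volume = (1/3) * pi * 4² * 18
Volume = (1/3) * pi * 16 * 18
Volume = (1/3) * pi * 288
Volume = 301.59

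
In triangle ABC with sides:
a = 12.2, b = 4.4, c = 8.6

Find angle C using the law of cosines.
cos(C) = (a² + b² - c²)/(2ab)
cos(C) = (12.2² + 4.4² - 8.6²)/(2·12.2·4.4) = 94.24/107.36 = 0.877794
C = arccos(0.877794) = 28.62°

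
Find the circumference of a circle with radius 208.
Circumference = 2 * pi * r
Circumference = 2 * pi * 208
Circumference = 1306.90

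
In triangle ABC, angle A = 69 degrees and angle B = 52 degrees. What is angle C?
Sum of angles in a triangle = 180 degrees
Third angle = 180 - 69 - 52
Third angle = 59 degrees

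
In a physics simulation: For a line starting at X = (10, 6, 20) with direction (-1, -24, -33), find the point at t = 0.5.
P(0.5) = (10 + (-1)(0.5), 6 + (-24)(0.5), 20 + (-33)(0.5)) = (9.5, -6, 3.5)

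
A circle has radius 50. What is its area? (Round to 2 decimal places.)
Area = pi * r²
Area = pi * 50²
Area = pi * 2500
Area = 7853.98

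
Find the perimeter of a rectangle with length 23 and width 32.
Perimeter = 2 * (length + width)
Perimeter = 2 * (23 + 32)
Perimeter = 2 * 55
Perimeter = 110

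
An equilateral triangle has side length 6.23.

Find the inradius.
For an equilateral triangle, r = s/(2√3) where s is the side.
r = 6.23/(2√3) = 6.23/3.464102 = 1.798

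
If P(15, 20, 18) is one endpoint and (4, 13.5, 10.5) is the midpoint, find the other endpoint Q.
Q = (2×4 - 15, 2×13.5 - 20, 2×10.5 - 18) = (-7, 7, 3)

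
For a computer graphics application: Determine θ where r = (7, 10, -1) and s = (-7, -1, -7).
r·s = -52, |r|² = 150, |s|² = 99
cos θ = -52/√14850 ≈ -0.4267
θ ≈ 115.3°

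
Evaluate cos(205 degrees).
cos(205 degrees) = -0.9063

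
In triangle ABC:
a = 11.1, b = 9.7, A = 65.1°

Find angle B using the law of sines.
sin(B)/b = sin(A)/a
sin(B) = b·sin(A)/a = 9.7·sin(65.1°)/11.1 = 0.792642
B = arcsin(0.792642) = 52.43°  (b ≤ a, so B ≤ A and the acute solution is unique)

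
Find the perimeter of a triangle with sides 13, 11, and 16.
Perimeter = sum of all sides
Perimeter = 13 + 11 + 16
Perimeter = 40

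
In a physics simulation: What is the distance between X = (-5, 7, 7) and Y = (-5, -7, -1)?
d = √[(0)² + (-14)² + (-8)²] = √260 = 16.12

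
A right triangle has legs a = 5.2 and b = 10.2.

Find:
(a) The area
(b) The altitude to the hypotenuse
(a) Area = ½ab = ½·5.2·10.2 = 26.52
(b) Hypotenuse c = √(5.2² + 10.2²) = √131.08 = 11.449
    Area = ½·c·h_c  →  h_c = 2·Area/c = 2·26.52/11.449 = 4.633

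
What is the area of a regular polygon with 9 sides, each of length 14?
For a regular 9-gon with side length s = 14:
Apothem a = s / (2*tan(pi/9)) = 14 / (2*tan(pi/9)) ≈ 19.23234
Perimeter P = 9 * 14 = 126
Area = (1/2) * P * a = (1/2) * 126 * 19.23234 = 1211.64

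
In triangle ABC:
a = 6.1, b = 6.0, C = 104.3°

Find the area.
Using A = ½ab·sin(C):
A = ½·6.1·6.0·sin(104.3°) = ½·36.6·0.969016 = 17.73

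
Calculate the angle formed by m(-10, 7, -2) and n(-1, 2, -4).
m·n = 32, |m|² = 153, |n|² = 21
cos θ = 32/√3213 ≈ 0.5645
θ ≈ 55.63°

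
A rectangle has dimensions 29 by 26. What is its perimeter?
Perimeter = 2 * (length + width)
Perimeter = 2 * (29 + 26)
Perimeter = 2 * 55
Perimeter = 110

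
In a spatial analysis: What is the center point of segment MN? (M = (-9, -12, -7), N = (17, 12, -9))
Midpoint = ((-9+17)/2, (-12+12)/2, (-7-9)/2) = (4, 0, -8)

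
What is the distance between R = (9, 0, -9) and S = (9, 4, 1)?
d = √[(0)² + (4)² + (10)²] = √116 = 10.77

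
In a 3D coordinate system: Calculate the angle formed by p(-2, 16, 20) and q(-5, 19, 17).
p·q = 654, |p|² = 660, |q|² = 675
cos θ = 654/√445500 ≈ 0.9798
θ ≈ 11.53°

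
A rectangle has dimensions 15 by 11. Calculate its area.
Area = length * width
Area = 15 * 11
Area = 165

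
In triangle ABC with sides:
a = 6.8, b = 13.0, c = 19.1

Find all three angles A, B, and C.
By the law of cosines:
cos(A) = (b² + c² - a²)/(2bc) = 0.981816  →  A = 10.94°
cos(B) = (a² + c² - b²)/(2ac) = 0.931822  →  B = 21.28°
cos(C) = (a² + b² - c²)/(2ab) = -0.845984  →  C = 147.8°
Check: A + B + C = 180.0° ✓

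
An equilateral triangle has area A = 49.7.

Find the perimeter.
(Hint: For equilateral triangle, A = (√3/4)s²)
A = (√3/4)s²  →  s² = 4A/√3 = 4·49.7/√3 = 114.777
s = 10.7134
Perimeter = 3s = 32.14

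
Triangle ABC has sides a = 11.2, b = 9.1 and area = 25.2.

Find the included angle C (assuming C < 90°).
Area = ½ab·sin(C)  →  sin(C) = 2·Area/(ab)
sin(C) = 2·25.2/(11.2·9.1) = 0.494505
C = arcsin(0.494505) = 29.64°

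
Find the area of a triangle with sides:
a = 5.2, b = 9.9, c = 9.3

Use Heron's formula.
s = (a+b+c)/2 = (5.2+9.9+9.3)/2 = 12.2
A = √(s(s-a)(s-b)(s-c)) = √(12.2·7·2.3·2.9)
A = √569.618 = 23.87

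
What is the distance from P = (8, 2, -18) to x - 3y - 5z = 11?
d = |1(8) + (-3)(2) + (-5)(-18) - (11)| / √(1² + (-3)² + (-5)²) = 81/√35 = 13.69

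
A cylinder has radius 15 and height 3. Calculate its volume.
Volume = pi * r² * h
Volume = pi * 15² * 3
Volume = pi * 225 * 3
Volume = pi * 675
Volume = 2120.58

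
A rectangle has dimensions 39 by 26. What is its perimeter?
Perimeter = 2 * (length + width)
Perimeter = 2 * (39 + 26)
Perimeter = 2 * 65
Perimeter = 130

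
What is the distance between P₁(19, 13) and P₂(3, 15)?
Using the distance formula: d = sqrt((x₂-x₁)² + (y₂-y₁)²)
dx = 3 - 19 = -16
dy = 15 - 13 = 2
d = sqrt((-16)² + 2²) = sqrt(256 + 4) = sqrt(260) = 16.12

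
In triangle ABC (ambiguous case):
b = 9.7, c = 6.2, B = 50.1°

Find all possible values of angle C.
sin(C)/c = sin(B)/b  →  sin(C) = c·sin(B)/b = 6.2·sin(50.1°)/9.7 = 0.490353
C₁ = arcsin(0.490353) = 29.36°,  C₂ = 180° - C₁ = 150.64°
Check C₂: A = 180° - 50.1° - 150.64° = -20.74° ≤ 0, rejected
C = 29.36° (one solution)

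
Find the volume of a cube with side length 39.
Volume = s³
Volume = 39³
Volume = 59319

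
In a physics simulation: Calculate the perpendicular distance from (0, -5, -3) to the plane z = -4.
d = |0(0) + 0(-5) + 1(-3) - (-4)| / √(0² + 0² + 1²) = 1/√1 = 1.0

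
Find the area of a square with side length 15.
Area = s²
Area = 15²
Area = 225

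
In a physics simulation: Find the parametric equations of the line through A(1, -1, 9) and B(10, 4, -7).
Direction vector d = B - A = (9, 5, -16)
x = 1 + 9t, y = -1 + 5t, z = 9 - 16t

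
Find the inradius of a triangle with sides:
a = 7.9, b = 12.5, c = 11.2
s = (a+b+c)/2 = (7.9+12.5+11.2)/2 = 15.8
Area = √(s(s-a)(s-b)(s-c)) = √(15.8·7.9·3.3·4.6) = 43.5289
r = Area/s = 43.5289/15.8 = 2.755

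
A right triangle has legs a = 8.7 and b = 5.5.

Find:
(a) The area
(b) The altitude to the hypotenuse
(a) Area = ½ab = ½·8.7·5.5 = 23.925
(b) Hypotenuse c = √(8.7² + 5.5²) = √105.94 = 10.2927
    Area = ½·c·h_c  →  h_c = 2·Area/c = 2·23.925/10.2927 = 4.649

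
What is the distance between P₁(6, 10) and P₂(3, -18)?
Using the distance formula: d = sqrt((x₂-x₁)² + (y₂-y₁)²)
dx = 3 - 6 = -3
dy = (-18) - 10 = -28
d = sqrt((-3)² + (-28)²) = sqrt(9 + 784) = sqrt(793) = 28.16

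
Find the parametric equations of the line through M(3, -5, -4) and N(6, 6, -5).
Direction vector d = N - M = (3, 11, -1)
x = 3 + 3t, y = -5 + 11t, z = -4 - t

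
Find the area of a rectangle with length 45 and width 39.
Area = length * width
Area = 45 * 39
Area = 1755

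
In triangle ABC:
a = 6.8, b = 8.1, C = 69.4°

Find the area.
Using A = ½ab·sin(C):
A = ½·6.8·8.1·sin(69.4°) = ½·55.08·0.936060 = 25.78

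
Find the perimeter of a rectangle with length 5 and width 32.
Perimeter = 2 * (length + width)
Perimeter = 2 * (5 + 32)
Perimeter = 2 * 37
Perimeter = 74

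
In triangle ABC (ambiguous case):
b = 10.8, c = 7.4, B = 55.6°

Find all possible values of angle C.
sin(C)/c = sin(B)/b  →  sin(C) = c·sin(B)/b = 7.4·sin(55.6°)/10.8 = 0.565356
C₁ = arcsin(0.565356) = 34.43°,  C₂ = 180° - C₁ = 145.57°
Check C₂: A = 180° - 55.6° - 145.57° = -21.17° ≤ 0, rejected
C = 34.43° (one solution)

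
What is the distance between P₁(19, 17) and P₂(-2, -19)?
Using the distance formula: d = sqrt((x₂-x₁)² + (y₂-y₁)²)
dx = (-2) - 19 = -21
dy = (-19) - 17 = -36
d = sqrt((-21)² + (-36)²) = sqrt(441 + 1296) = sqrt(1737) = 41.68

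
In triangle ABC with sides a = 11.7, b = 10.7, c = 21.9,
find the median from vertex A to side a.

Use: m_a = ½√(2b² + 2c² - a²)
m_a = ½√(2·10.7² + 2·21.9² - 11.7²)
m_a = ½√(228.98 + 959.22 - 136.89) = ½√1051.31 = 16.21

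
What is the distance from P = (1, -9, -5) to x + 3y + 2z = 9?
d = |1(1) + 3(-9) + 2(-5) - (9)| / √(1² + 3² + 2²) = 45/√14 = 12.03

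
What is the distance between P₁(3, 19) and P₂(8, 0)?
Using the distance formula: d = sqrt((x₂-x₁)² + (y₂-y₁)²)
dx = 8 - 3 = 5
dy = 0 - 19 = -19
d = sqrt(5² + (-19)²) = sqrt(25 + 361) = sqrt(386) = 19.65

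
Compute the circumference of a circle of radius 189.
Circumference = 2 * pi * r
Circumference = 2 * pi * 189
Circumference = 1187.52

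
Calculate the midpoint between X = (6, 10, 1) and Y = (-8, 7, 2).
Midpoint = ((6-8)/2, (10+7)/2, (1+2)/2) = (-1, 8.5, 1.5)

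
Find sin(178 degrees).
sin(178 degrees) = 0.0349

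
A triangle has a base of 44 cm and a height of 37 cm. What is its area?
Area = (1/2) * base * height
Area = (1/2) * 44 * 37
Area = 814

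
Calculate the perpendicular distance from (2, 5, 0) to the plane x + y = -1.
d = |1(2) + 1(5) + 0(0) - (-1)| / √(1² + 1² + 0²) = 8/√2 = 5.657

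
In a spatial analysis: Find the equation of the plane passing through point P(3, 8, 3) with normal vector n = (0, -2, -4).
d = n·P = (0)(3) + (-2)(8) + (-4)(3) = -28
Plane: -2y - 4z = -28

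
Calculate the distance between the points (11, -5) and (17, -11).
Using the distance formula: d = sqrt((x₂-x₁)² + (y₂-y₁)²)
dx = 17 - 11 = 6
dy = (-11) - (-5) = -6
d = sqrt(6² + (-6)²) = sqrt(36 + 36) = sqrt(72) = 8.49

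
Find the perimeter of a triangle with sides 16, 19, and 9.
Perimeter = sum of all sides
Perimeter = 16 + 19 + 9
Perimeter = 44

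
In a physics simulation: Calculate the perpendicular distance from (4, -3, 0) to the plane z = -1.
d = |0(4) + 0(-3) + 1(0) - (-1)| / √(0² + 0² + 1²) = 1/√1 = 1.0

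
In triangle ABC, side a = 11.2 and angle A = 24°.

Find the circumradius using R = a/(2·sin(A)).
R = a/(2·sin(A)) = 11.2/(2·sin(24°))
R = 11.2/(2·0.406737) = 11.2/0.813473 = 13.77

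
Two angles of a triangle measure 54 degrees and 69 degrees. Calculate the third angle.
Sum of angles in a triangle = 180 degrees
Third angle = 180 - 54 - 69
Third angle = 57 degrees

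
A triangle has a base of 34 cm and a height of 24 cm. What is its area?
Area = (1/2) * base * height
Area = (1/2) * 34 * 24
Area = 408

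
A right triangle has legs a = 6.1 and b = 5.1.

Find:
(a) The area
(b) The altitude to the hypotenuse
(a) Area = ½ab = ½·6.1·5.1 = 15.555
(b) Hypotenuse c = √(6.1² + 5.1²) = √63.22 = 7.9511
    Area = ½·c·h_c  →  h_c = 2·Area/c = 2·15.555/7.9511 = 3.913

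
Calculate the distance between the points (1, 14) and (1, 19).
Using the distance formula: d = sqrt((x₂-x₁)² + (y₂-y₁)²)
dx = 1 - 1 = 0
dy = 19 - 14 = 5
d = sqrt(0² + 5²) = sqrt(0 + 25) = sqrt(25) = 5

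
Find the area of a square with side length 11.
Area = s²
Area = 11²
Area = 121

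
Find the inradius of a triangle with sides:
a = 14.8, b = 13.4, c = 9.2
s = (a+b+c)/2 = (14.8+13.4+9.2)/2 = 18.7
Area = √(s(s-a)(s-b)(s-c)) = √(18.7·3.9·5.3·9.5) = 60.5972
r = Area/s = 60.5972/18.7 = 3.24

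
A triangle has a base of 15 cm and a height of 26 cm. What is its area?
Area = (1/2) * base * height
Area = (1/2) * 15 * 26
Area = 195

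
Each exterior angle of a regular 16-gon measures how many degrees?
Exterior angle of a regular n-gon = 360/n
Exterior angle = 360/16
Exterior angle = 22.50 degrees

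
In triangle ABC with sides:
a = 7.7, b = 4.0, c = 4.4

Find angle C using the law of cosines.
cos(C) = (a² + b² - c²)/(2ab)
cos(C) = (7.7² + 4.0² - 4.4²)/(2·7.7·4.0) = 55.93/61.6 = 0.907955
C = arccos(0.907955) = 24.78°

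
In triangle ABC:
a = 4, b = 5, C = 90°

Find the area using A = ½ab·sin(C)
A = ½·4·5·sin(90°) = ½·20·1.000000 = 10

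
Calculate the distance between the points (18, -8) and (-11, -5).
Using the distance formula: d = sqrt((x₂-x₁)² + (y₂-y₁)²)
dx = (-11) - 18 = -29
dy = (-5) - (-8) = 3
d = sqrt((-29)² + 3²) = sqrt(841 + 9) = sqrt(850) = 29.15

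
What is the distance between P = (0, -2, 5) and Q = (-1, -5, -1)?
d = √[(-1)² + (-3)² + (-6)²] = √46 = 6.782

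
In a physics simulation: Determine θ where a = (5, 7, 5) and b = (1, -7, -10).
a·b = -94, |a|² = 99, |b|² = 150
cos θ = -94/√14850 ≈ -0.7714
θ ≈ 140.5°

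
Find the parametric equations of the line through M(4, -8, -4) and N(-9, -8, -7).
Direction vector d = N - M = (-13, 0, -3)
x = 4 - 13t, y = -8, z = -4 - 3t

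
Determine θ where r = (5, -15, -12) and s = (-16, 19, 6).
r·s = -437, |r|² = 394, |s|² = 653
cos θ = -437/√257282 ≈ -0.8615
θ ≈ 149.5°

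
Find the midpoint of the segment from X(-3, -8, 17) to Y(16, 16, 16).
Midpoint = ((-3+16)/2, (-8+16)/2, (17+16)/2) = (6.5, 4, 16.5)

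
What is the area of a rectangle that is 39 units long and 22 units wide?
Area = length * width
Area = 39 * 22
Area = 858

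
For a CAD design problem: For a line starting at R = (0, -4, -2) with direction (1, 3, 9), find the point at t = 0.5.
P(0.5) = (0 + 1(0.5), -4 + 3(0.5), -2 + 9(0.5)) = (0.5, -2.5, 2.5)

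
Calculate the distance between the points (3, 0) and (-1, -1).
Using the distance formula: d = sqrt((x₂-x₁)² + (y₂-y₁)²)
dx = (-1) - 3 = -4
dy = (-1) - 0 = -1
d = sqrt((-4)² + (-1)²) = sqrt(16 + 1) = sqrt(17) = 4.12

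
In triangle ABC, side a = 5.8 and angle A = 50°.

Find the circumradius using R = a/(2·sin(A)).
R = a/(2·sin(A)) = 5.8/(2·sin(50°))
R = 5.8/(2·0.766044) = 5.8/1.532089 = 3.786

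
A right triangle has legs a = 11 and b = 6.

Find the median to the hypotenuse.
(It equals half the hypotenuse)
Hypotenuse c = √(11² + 6²) = √157 = 12.53
Median to hypotenuse = c/2 = 6.265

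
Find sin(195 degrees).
sin(195 degrees) = -0.2588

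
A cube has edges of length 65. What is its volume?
Volume = s³
Volume = 65³
Volume = 274625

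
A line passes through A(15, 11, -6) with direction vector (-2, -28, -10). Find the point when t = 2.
P(2) = (15 + (-2)(2), 11 + (-28)(2), -6 + (-10)(2)) = (11, -45, -26)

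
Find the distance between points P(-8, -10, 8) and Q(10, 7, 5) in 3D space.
d = √[(18)² + (17)² + (-3)²] = √622 = 24.94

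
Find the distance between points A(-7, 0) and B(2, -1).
Using the distance formula: d = sqrt((x₂-x₁)² + (y₂-y₁)²)
dx = 2 - (-7) = 9
dy = (-1) - 0 = -1
d = sqrt(9² + (-1)²) = sqrt(81 + 1) = sqrt(82) = 9.06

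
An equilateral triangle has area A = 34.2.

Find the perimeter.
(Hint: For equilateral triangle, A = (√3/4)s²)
A = (√3/4)s²  →  s² = 4A/√3 = 4·34.2/√3 = 78.9815
s = 8.88715
Perimeter = 3s = 26.66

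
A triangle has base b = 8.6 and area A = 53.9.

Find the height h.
A = ½bh  →  h = 2A/b
h = 2·53.9/8.6 = 12.53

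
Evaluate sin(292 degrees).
sin(292 degrees) = -0.9272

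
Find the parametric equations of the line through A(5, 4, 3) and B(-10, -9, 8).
Direction vector d = B - A = (-15, -13, 5)
x = 5 - 15t, y = 4 - 13t, z = 3 + 5t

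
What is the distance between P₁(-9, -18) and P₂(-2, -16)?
Using the distance formula: d = sqrt((x₂-x₁)² + (y₂-y₁)²)
dx = (-2) - (-9) = 7
dy = (-16) - (-18) = 2
d = sqrt(7² + 2²) = sqrt(49 + 4) = sqrt(53) = 7.28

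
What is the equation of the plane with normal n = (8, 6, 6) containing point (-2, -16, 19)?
d = n·P = (8)(-2) + (6)(-16) + (6)(19) = 2
Plane: 8x + 6y + 6z = 2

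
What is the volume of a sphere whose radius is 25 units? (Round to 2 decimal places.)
Volume = (4/3) * pi * r³
Volume = (4/3) * pi * 25³
Volume = (4/3) * pi * 15625
Volume = 65449.85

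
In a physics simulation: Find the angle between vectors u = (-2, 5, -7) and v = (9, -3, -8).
u·v = 23, |u|² = 78, |v|² = 154
cos θ = 23/√12012 ≈ 0.2099
θ ≈ 77.89°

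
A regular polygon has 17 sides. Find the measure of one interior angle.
Interior angle of a regular n-gon = (n-2)*180/n
Interior angle = (17-2)*180/17
Interior angle = 15*180/17
Interior angle = 2700/17
Interior angle = 158.82 degrees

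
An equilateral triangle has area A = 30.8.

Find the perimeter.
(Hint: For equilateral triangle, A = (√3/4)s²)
A = (√3/4)s²  →  s² = 4A/√3 = 4·30.8/√3 = 71.1296
s = 8.43383
Perimeter = 3s = 25.3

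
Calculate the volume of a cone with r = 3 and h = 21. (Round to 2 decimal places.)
Volume = (1/3) * pi * r² * h
Volume = (1/3) * pi * 3² * 21
Volume = (1/3) * pi * 9 * 21
Volume = (1/3) * pi * 189
Volume = 197.92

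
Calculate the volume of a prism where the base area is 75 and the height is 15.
Volume = base area * height
Volume = 75 * 15
Volume = 1125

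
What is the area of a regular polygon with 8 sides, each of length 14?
For a regular 8-gon with side length s = 14:
Apothem a = s / (2*tan(pi/8)) = 14 / (2*tan(pi/8)) ≈ 16.8995
Perimeter P = 8 * 14 = 112
Area = (1/2) * P * a = (1/2) * 112 * 16.8995 = 946.37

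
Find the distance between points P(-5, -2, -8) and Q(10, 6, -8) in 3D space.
d = √[(15)² + (8)² + (0)²] = √289 = 17.0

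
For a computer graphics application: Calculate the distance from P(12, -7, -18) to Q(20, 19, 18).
d = √[(8)² + (26)² + (36)²] = √2036 = 45.12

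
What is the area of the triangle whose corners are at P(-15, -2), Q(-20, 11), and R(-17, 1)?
Using the coordinate formula: Area = (1/2)|x₁(y₂-y₃) + x₂(y₃-y₁) + x₃(y₁-y₂)|
Area = (1/2)|(-15)(11-1) + (-20)(1-(-2)) + (-17)((-2)-11)|
Area = (1/2)|(-15)*10 + (-20)*3 + (-17)*(-13)|
Area = (1/2)|(-150) + (-60) + 221|
Area = (1/2)*11 = 5.50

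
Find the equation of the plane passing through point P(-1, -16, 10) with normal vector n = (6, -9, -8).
d = n·P = (6)(-1) + (-9)(-16) + (-8)(10) = 58
Plane: 6x - 9y - 8z = 58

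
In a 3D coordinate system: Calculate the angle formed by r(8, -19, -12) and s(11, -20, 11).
r·s = 336, |r|² = 569, |s|² = 642
cos θ = 336/√365298 ≈ 0.5559
θ ≈ 56.23°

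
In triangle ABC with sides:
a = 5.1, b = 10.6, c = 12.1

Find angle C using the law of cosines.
cos(C) = (a² + b² - c²)/(2ab)
cos(C) = (5.1² + 10.6² - 12.1²)/(2·5.1·10.6) = -8.04/108.12 = -0.074362
C = arccos(-0.074362) = 94.26°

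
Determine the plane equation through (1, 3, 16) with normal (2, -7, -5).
d = n·P = (2)(1) + (-7)(3) + (-5)(16) = -99
Plane: 2x - 7y - 5z = -99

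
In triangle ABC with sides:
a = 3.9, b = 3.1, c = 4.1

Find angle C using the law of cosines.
cos(C) = (a² + b² - c²)/(2ab)
cos(C) = (3.9² + 3.1² - 4.1²)/(2·3.9·3.1) = 8.01/24.18 = 0.331266
C = arccos(0.331266) = 70.65°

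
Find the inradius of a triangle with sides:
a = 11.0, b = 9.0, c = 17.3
s = (a+b+c)/2 = (11.0+9.0+17.3)/2 = 18.65
Area = √(s(s-a)(s-b)(s-c)) = √(18.65·7.65·9.65·1.35) = 43.1122
r = Area/s = 43.1122/18.65 = 2.312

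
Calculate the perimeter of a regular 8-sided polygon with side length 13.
Perimeter = number of sides * side length
Perimeter = 8 * 13
Perimeter = 104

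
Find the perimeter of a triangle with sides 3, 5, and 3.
Perimeter = sum of all sides
Perimeter = 3 + 5 + 3
Perimeter = 11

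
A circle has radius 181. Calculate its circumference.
Circumference = 2 * pi * r
Circumference = 2 * pi * 181
Circumference = 1137.26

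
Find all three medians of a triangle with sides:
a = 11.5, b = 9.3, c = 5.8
Using m_x = ½√(2y² + 2z² - x²):
m_a = ½√(2·9.3² + 2·5.8² - 11.5²) = ½√108.01 = 5.196
m_b = ½√(2·11.5² + 2·5.8² - 9.3²) = ½√245.29 = 7.831
m_c = ½√(2·11.5² + 2·9.3² - 5.8²) = ½√403.84 = 10.05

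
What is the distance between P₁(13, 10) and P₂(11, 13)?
Using the distance formula: d = sqrt((x₂-x₁)² + (y₂-y₁)²)
dx = 11 - 13 = -2
dy = 13 - 10 = 3
d = sqrt((-2)² + 3²) = sqrt(4 + 9) = sqrt(13) = 3.61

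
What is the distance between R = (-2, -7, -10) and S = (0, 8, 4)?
d = √[(2)² + (15)² + (14)²] = √425 = 20.62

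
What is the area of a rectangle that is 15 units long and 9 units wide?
Area = length * width
Area = 15 * 9
Area = 135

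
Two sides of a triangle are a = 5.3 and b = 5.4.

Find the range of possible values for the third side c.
By the triangle inequality: |a - b| < c < a + b
|5.3 - 5.4| < c < 5.3 + 5.4
0.1 < c < 10.7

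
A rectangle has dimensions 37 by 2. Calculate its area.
Area = length * width
Area = 37 * 2
Area = 74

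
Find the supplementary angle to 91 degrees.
Supplementary angles sum to 180 degrees.
Other angle = 180 - 91
Other angle = 89 degrees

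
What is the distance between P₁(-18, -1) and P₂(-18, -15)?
Using the distance formula: d = sqrt((x₂-x₁)² + (y₂-y₁)²)
dx = (-18) - (-18) = 0
dy = (-15) - (-1) = -14
d = sqrt(0² + (-14)²) = sqrt(0 + 196) = sqrt(196) = 14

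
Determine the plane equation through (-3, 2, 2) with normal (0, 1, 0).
d = n·P = (0)(-3) + (1)(2) + (0)(2) = 2
Plane: y = 2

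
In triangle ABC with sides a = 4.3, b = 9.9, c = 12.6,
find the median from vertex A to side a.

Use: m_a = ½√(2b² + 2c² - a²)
m_a = ½√(2·9.9² + 2·12.6² - 4.3²)
m_a = ½√(196.02 + 317.52 - 18.49) = ½√495.05 = 11.12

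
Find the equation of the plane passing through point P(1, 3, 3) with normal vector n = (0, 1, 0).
d = n·P = (0)(1) + (1)(3) + (0)(3) = 3
Plane: y = 3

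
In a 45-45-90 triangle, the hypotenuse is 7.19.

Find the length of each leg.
In a 45-45-90 triangle, hypotenuse = leg·√2  →  leg = hypotenuse/√2
leg = 7.19/√2 = 5.084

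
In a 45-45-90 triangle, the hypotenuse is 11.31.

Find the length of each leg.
In a 45-45-90 triangle, hypotenuse = leg·√2  →  leg = hypotenuse/√2
leg = 11.31/√2 = 7.997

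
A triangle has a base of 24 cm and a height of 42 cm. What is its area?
Area = (1/2) * base * height
Area = (1/2) * 24 * 42
Area = 504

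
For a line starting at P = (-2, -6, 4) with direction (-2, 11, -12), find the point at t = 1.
P(1) = (-2 + (-2)(1), -6 + 11(1), 4 + (-12)(1)) = (-4, 5, -8)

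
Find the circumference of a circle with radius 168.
Circumference = 2 * pi * r
Circumference = 2 * pi * 168
Circumference = 1055.58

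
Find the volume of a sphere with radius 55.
Volume = (4/3) * pi * r³
Volume = (4/3) * pi * 55³
Volume = (4/3) * pi * 166375
Volume = 696909.97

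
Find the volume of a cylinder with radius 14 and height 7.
Volume = pi * r² * h
Volume = pi * 14² * 7
Volume = pi * 196 * 7
Volume = pi * 1372
Volume = 4310.27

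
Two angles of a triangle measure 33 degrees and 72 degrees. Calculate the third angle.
Sum of angles in a triangle = 180 degrees
Third angle = 180 - 33 - 72
Third angle = 75 degrees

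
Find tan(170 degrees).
tan(170 degrees) = -0.1763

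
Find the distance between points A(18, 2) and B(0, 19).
Using the distance formula: d = sqrt((x₂-x₁)² + (y₂-y₁)²)
dx = 0 - 18 = -18
dy = 19 - 2 = 17
d = sqrt((-18)² + 17²) = sqrt(324 + 289) = sqrt(613) = 24.76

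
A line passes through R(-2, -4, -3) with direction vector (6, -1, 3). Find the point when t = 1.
P(1) = (-2 + 6(1), -4 + (-1)(1), -3 + 3(1)) = (4, -5, 0)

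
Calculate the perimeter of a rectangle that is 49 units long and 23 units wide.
Perimeter = 2 * (length + width)
Perimeter = 2 * (49 + 23)
Perimeter = 2 * 72
Perimeter = 144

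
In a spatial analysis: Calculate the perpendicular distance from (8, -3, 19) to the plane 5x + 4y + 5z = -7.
d = |5(8) + 4(-3) + 5(19) - (-7)| / √(5² + 4² + 5²) = 130/√66 = 16.0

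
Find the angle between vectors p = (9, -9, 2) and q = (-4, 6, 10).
p·q = -70, |p|² = 166, |q|² = 152
cos θ = -70/√25232 ≈ -0.4407
θ ≈ 116.1°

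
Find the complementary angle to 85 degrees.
Complementary angles sum to 90 degrees.
Other angle = 90 - 85
Other angle = 5 degrees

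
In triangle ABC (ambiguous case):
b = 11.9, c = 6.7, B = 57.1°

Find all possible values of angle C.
sin(C)/c = sin(B)/b  →  sin(C) = c·sin(B)/b = 6.7·sin(57.1°)/11.9 = 0.472727
C₁ = arcsin(0.472727) = 28.21°,  C₂ = 180° - C₁ = 151.79°
Check C₂: A = 180° - 57.1° - 151.79° = -28.89° ≤ 0, rejected
C = 28.21° (one solution)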